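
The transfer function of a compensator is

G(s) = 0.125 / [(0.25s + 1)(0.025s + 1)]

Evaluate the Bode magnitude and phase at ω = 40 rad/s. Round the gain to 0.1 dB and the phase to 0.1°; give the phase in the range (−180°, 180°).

-41.1 dB, -129.3°

At ω = 40 rad/s:
pole (1 + j40·0.25) = 1 + j10 → |·| ≈ 10.05, ∠ ≈ 84.29°
pole (1 + j40·0.025) = 1 + j1 → |·| ≈ 1.4142, ∠ ≈ 45.00°
|G| = 0.125 · 1 / (10.05 · 1.4142) ≈ 0.0087949
Gain = 20 log₁₀(0.0087949) ≈ -41.12 dB
∠G = (0°) − (84.29° + 45.00°) = -129.29°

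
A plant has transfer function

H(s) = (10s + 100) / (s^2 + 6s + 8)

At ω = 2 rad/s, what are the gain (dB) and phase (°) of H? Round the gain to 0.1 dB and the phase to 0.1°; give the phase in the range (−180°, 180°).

Substitute s = j2:
Numerator: 10(j2) + 100 = 100 + j20
Denominator: (j2)^2 + 6(j2) + 8 = 4 + j12
|N| = √(100² + 20²) ≈ 101.98, ∠N ≈ 11.31°
|D| = √(4² + 12²) ≈ 12.649, ∠D ≈ 71.57°
|H| = 101.98 / 12.649 ≈ 8.0623
Gain = 20 log₁₀(8.0623) ≈ 18.13 dB
∠H = 11.31° − 71.57° = -60.26°

18.1 dB, -60.3°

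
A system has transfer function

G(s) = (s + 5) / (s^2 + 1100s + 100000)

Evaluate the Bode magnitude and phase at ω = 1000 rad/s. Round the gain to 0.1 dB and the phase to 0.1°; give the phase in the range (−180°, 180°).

Substitute s = j1000:
Numerator: (j1000) + 5 = 5 + j1000
Denominator: (j1000)^2 + 1100(j1000) + 100000 = -900000 + j1100000
|N| = √(5² + 1000²) ≈ 1000, ∠N ≈ 89.71°
|D| = √(900000² + 1100000²) ≈ 1.4213e+06, ∠D ≈ 129.29°
|G| = 1000 / 1.4213e+06 ≈ 0.00070358
Gain = 20 log₁₀(0.00070358) ≈ -63.05 dB
∠G = 89.71° − 129.29° = -39.58°

-63.1 dB, -39.6°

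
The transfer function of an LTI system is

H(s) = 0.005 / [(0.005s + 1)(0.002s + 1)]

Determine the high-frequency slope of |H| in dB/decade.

Each pole contributes −20 dB/decade at high frequency; each zero contributes +20 dB/decade.
Net: 0 zero(s) − 2 pole(s) → -40 dB/decade.

-40 dB/decade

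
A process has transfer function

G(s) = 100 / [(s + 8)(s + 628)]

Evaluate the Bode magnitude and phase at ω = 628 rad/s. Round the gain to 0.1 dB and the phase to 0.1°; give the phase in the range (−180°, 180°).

-74.9 dB, -134.3°

At s = jω = j628:
pole (s+8): 8 + j628 → |·| = √(8²+628²) = √394448 ≈ 628.05, ∠ = arctan(628/8) ≈ 89.27°
pole (s+628): 628 + j628 → |·| = √(628²+628²) = √788768 ≈ 888.13, ∠ = arctan(628/628) ≈ 45.00°
|G| = 100 / 5.5779e+05 ≈ 0.00017928
Gain = 20 log₁₀(0.00017928) ≈ -74.93 dB
∠G = 0.00° − 134.27° = -134.27°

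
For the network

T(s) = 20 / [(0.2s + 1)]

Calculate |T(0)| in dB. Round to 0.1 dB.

26.0 dB

T(0) = 20 · 1 / 1 = 20
20 log₁₀(20) ≈ 26.02 dB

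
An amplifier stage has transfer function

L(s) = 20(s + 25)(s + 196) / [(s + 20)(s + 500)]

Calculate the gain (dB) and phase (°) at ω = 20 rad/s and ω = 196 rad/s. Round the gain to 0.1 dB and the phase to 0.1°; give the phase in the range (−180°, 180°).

At s = jω = j20:
zero (s+25): 25 + j20 → |·| = √(25²+20²) = √1025 ≈ 32.016, ∠ = arctan(20/25) ≈ 38.66°
zero (s+196): 196 + j20 → |·| = √(196²+20²) = √38816 ≈ 197.02, ∠ = arctan(20/196) ≈ 5.83°
pole (s+20): 20 + j20 → |·| = √(20²+20²) = √800 ≈ 28.284, ∠ = arctan(20/20) ≈ 45.00°
pole (s+500): 500 + j20 → |·| = √(500²+20²) = √250400 ≈ 500.4, ∠ = arctan(20/500) ≈ 2.29°
|L| = 20 · 6307.8 / 14153 ≈ 8.9137
Gain = 20 log₁₀(8.9137) ≈ 19.00 dB
∠L = 44.49° − 47.29° = -2.80°

At s = jω = j196:
zero (s+25): 25 + j196 → |·| = √(25²+196²) = √39041 ≈ 197.59, ∠ = arctan(196/25) ≈ 82.73°
zero (s+196): 196 + j196 → |·| = √(196²+196²) = √76832 ≈ 277.19, ∠ = arctan(196/196) ≈ 45.00°
pole (s+20): 20 + j196 → |·| = √(20²+196²) = √38816 ≈ 197.02, ∠ = arctan(196/20) ≈ 84.17°
pole (s+500): 500 + j196 → |·| = √(500²+196²) = √288416 ≈ 537.04, ∠ = arctan(196/500) ≈ 21.41°
|L| = 20 · 54770 / 1.0581e+05 ≈ 10.353
Gain = 20 log₁₀(10.353) ≈ 20.30 dB
∠L = 127.73° − 105.58° = 22.15°

ω = 20: 19.0 dB, -2.8°; ω = 196: 20.3 dB, 22.2°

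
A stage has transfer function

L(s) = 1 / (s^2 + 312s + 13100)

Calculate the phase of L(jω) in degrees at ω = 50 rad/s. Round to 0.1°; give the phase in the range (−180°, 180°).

Substitute s = j50:
Numerator: 1 = 1 + j0
Denominator: (j50)^2 + 312(j50) + 13100 = 10600 + j15600
|N| = √(1² + 0²) ≈ 1, ∠N ≈ 0.00°
|D| = √(10600² + 15600²) ≈ 18861, ∠D ≈ 55.80°
∠L = 0.00° − 55.80° = -55.80°

-55.8°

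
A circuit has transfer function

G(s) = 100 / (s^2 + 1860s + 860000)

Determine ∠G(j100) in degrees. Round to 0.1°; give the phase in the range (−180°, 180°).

Substitute s = j100:
Numerator: 100 = 100 + j0
Denominator: (j100)^2 + 1860(j100) + 860000 = 850000 + j186000
|N| = √(100² + 0²) ≈ 100, ∠N ≈ 0.00°
|D| = √(850000² + 186000²) ≈ 8.7011e+05, ∠D ≈ 12.34°
∠G = 0.00° − 12.34° = -12.34°

-12.3°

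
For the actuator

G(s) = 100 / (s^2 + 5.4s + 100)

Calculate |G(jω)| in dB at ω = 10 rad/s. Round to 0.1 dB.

5.4 dB

At s = jω = j10:
quadratic: (j10)² + 5.4·j10 + 100 = 0 + j54 → |·| ≈ 54, ∠ ≈ 90.00°
|G| = 100 / 54 ≈ 1.8519
Gain = 20 log₁₀(1.8519) ≈ 5.35 dB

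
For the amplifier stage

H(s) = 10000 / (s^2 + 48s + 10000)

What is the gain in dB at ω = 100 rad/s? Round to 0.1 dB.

6.4 dB

At s = jω = j100:
quadratic: (j100)² + 48·j100 + 10000 = 0 + j4800 → |·| ≈ 4800, ∠ ≈ 90.00°
|H| = 10000 / 4800 ≈ 2.0833
Gain = 20 log₁₀(2.0833) ≈ 6.38 dB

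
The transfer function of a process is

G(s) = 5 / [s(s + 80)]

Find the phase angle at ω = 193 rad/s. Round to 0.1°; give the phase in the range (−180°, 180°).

-157.5°

At s = jω = j193:
pole (s+80): 80 + j193 → |·| = √(80²+193²) = √43649 ≈ 208.92, ∠ = arctan(193/80) ≈ 67.49°
pole at origin: |s| = 193, ∠ = 90.00° (in denominator)
∠G = 0.00° − 157.49° = -157.49°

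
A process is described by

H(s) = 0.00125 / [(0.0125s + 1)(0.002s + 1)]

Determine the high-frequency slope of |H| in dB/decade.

Each pole contributes −20 dB/decade at high frequency; each zero contributes +20 dB/decade.
Net: 0 zero(s) − 2 pole(s) → -40 dB/decade.

-40 dB/decade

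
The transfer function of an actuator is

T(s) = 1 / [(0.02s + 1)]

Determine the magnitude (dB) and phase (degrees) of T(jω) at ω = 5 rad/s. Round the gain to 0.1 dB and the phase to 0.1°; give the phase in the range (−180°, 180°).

-0.0 dB, -5.7°

At ω = 5 rad/s:
pole (1 + j5·0.02) = 1 + j0.1 → |·| ≈ 1.005, ∠ ≈ 5.71°
|T| = 1 · 1 / (1.005) ≈ 0.99502
Gain = 20 log₁₀(0.99502) ≈ -0.04 dB
∠T = (0°) − (5.71°) = -5.71°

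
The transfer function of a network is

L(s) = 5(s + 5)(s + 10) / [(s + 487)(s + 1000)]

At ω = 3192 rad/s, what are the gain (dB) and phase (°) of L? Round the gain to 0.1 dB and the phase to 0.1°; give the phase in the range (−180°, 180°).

At s = jω = j3192:
zero (s+5): 5 + j3192 → |·| = √(5²+3192²) = √10188889 ≈ 3192, ∠ = arctan(3192/5) ≈ 89.91°
zero (s+10): 10 + j3192 → |·| = √(10²+3192²) = √10188964 ≈ 3192, ∠ = arctan(3192/10) ≈ 89.82°
pole (s+487): 487 + j3192 → |·| = √(487²+3192²) = √10426033 ≈ 3228.9, ∠ = arctan(3192/487) ≈ 81.33°
pole (s+1000): 1000 + j3192 → |·| = √(1000²+3192²) = √11188864 ≈ 3345, ∠ = arctan(3192/1000) ≈ 72.61°
|L| = 5 · 1.0189e+07 / 1.0801e+07 ≈ 4.7167
Gain = 20 log₁₀(4.7167) ≈ 13.47 dB
∠L = 179.73° − 153.94° = 25.79°

13.5 dB, 25.8°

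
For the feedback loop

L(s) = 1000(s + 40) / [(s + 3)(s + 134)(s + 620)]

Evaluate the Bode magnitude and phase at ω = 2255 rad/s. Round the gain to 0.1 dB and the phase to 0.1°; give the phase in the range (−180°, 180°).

At s = jω = j2255:
zero (s+40): 40 + j2255 → |·| = √(40²+2255²) = √5086625 ≈ 2255.4, ∠ = arctan(2255/40) ≈ 88.98°
pole (s+3): 3 + j2255 → |·| = √(3²+2255²) = √5085034 ≈ 2255, ∠ = arctan(2255/3) ≈ 89.92°
pole (s+134): 134 + j2255 → |·| = √(134²+2255²) = √5102981 ≈ 2259, ∠ = arctan(2255/134) ≈ 86.60°
pole (s+620): 620 + j2255 → |·| = √(620²+2255²) = √5469425 ≈ 2338.7, ∠ = arctan(2255/620) ≈ 74.63°
|L| = 1000 · 2255.4 / 1.1913e+10 ≈ 0.00018932
Gain = 20 log₁₀(0.00018932) ≈ -74.46 dB
∠L = 88.98° − 251.15° = -162.17°

-74.5 dB, -162.2°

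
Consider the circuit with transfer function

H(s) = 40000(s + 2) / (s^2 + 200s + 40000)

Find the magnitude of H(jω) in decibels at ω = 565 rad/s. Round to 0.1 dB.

At s = jω = j565:
zero (s+2): 2 + j565 → |·| = √(2²+565²) = √319229 ≈ 565, ∠ = arctan(565/2) ≈ 89.80°
quadratic: (j565)² + 200·j565 + 40000 = -279225 + j113000 → |·| ≈ 3.0122e+05, ∠ ≈ 157.97°
|H| = 40000 · 565 / 3.0122e+05 ≈ 75.028
Gain = 20 log₁₀(75.028) ≈ 37.50 dB

37.5 dB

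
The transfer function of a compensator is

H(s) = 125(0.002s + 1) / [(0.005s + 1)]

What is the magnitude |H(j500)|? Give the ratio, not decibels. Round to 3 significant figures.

At ω = 500 rad/s:
zero (1 + j500·0.002) = 1 + j1 → |·| ≈ 1.4142, ∠ ≈ 45.00°
pole (1 + j500·0.005) = 1 + j2.5 → |·| ≈ 2.6926, ∠ ≈ 68.20°
|H| = 125 · 1.4142 / (2.6926) ≈ 65.652

65.7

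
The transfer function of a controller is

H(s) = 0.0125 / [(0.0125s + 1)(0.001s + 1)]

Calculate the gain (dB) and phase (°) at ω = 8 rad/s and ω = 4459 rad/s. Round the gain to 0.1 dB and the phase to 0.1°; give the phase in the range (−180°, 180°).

ω = 8: -38.1 dB, -6.2°; ω = 4459: -86.2 dB, -166.3°

At ω = 8 rad/s:
pole (1 + j8·0.0125) = 1 + j0.1 → |·| ≈ 1.005, ∠ ≈ 5.71°
pole (1 + j8·0.001) = 1 + j0.008 → |·| ≈ 1, ∠ ≈ 0.46°
|H| = 0.0125 · 1 / (1.005 · 1) ≈ 0.012438
Gain = 20 log₁₀(0.012438) ≈ -38.10 dB
∠H = (0°) − (5.71° + 0.46°) = -6.17°

At ω = 4459 rad/s:
pole (1 + j4459·0.0125) = 1 + j55.7375 → |·| ≈ 55.746, ∠ ≈ 88.97°
pole (1 + j4459·0.001) = 1 + j4.459 → |·| ≈ 4.5698, ∠ ≈ 77.36°
|H| = 0.0125 · 1 / (55.746 · 4.5698) ≈ 4.9068e-05
Gain = 20 log₁₀(4.9068e-05) ≈ -86.18 dB
∠H = (0°) − (88.97° + 77.36°) = -166.33°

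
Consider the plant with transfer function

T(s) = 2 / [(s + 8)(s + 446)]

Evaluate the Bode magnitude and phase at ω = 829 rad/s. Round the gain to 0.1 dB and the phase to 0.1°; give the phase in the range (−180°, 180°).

At s = jω = j829:
pole (s+8): 8 + j829 → |·| = √(8²+829²) = √687305 ≈ 829.04, ∠ = arctan(829/8) ≈ 89.45°
pole (s+446): 446 + j829 → |·| = √(446²+829²) = √886157 ≈ 941.36, ∠ = arctan(829/446) ≈ 61.72°
|T| = 2 / 7.8043e+05 ≈ 2.5627e-06
Gain = 20 log₁₀(2.5627e-06) ≈ -111.83 dB
∠T = 0.00° − 151.17° = -151.17°

-111.8 dB, -151.2°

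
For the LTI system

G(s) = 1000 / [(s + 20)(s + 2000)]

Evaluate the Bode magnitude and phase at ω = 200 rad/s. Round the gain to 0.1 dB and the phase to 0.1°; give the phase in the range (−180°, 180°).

At s = jω = j200:
pole (s+20): 20 + j200 → |·| = √(20²+200²) = √40400 ≈ 201, ∠ = arctan(200/20) ≈ 84.29°
pole (s+2000): 2000 + j200 → |·| = √(2000²+200²) = √4040000 ≈ 2010, ∠ = arctan(200/2000) ≈ 5.71°
|G| = 1000 / 4.0401e+05 ≈ 0.0024752
Gain = 20 log₁₀(0.0024752) ≈ -52.13 dB
∠G = 0.00° − 90.00° = -90.00°

-52.1 dB, -90.0°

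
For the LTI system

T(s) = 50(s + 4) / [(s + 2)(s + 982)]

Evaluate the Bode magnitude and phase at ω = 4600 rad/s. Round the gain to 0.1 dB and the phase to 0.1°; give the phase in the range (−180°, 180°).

At s = jω = j4600:
zero (s+4): 4 + j4600 → |·| = √(4²+4600²) = √21160016 ≈ 4600, ∠ = arctan(4600/4) ≈ 89.95°
pole (s+2): 2 + j4600 → |·| = √(2²+4600²) = √21160004 ≈ 4600, ∠ = arctan(4600/2) ≈ 89.98°
pole (s+982): 982 + j4600 → |·| = √(982²+4600²) = √22124324 ≈ 4703.7, ∠ = arctan(4600/982) ≈ 77.95°
|T| = 50 · 4600 / 2.1637e+07 ≈ 0.01063
Gain = 20 log₁₀(0.01063) ≈ -39.47 dB
∠T = 89.95° − 167.93° = -77.98°

-39.5 dB, -78.0°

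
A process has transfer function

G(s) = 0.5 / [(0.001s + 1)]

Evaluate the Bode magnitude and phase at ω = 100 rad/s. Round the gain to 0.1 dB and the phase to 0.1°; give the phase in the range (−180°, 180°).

At ω = 100 rad/s:
pole (1 + j100·0.001) = 1 + j0.1 → |·| ≈ 1.005, ∠ ≈ 5.71°
|G| = 0.5 · 1 / (1.005) ≈ 0.49751
Gain = 20 log₁₀(0.49751) ≈ -6.06 dB
∠G = (0°) − (5.71°) = -5.71°

-6.1 dB, -5.7°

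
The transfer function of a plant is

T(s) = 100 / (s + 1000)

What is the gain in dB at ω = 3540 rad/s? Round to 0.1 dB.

-31.3 dB

At s = jω = j3540:
pole (s+1000): 1000 + j3540 → |·| = √(1000²+3540²) = √13531600 ≈ 3678.5, ∠ = arctan(3540/1000) ≈ 74.23°
|T| = 100 / 3678.5 ≈ 0.027185
Gain = 20 log₁₀(0.027185) ≈ -31.31 dB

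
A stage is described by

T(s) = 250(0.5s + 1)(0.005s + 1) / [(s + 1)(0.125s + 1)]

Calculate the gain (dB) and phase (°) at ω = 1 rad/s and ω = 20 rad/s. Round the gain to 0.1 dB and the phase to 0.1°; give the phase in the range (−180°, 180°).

ω = 1: 45.9 dB, -25.3°; ω = 20: 33.4 dB, -65.3°

At ω = 1 rad/s:
zero (1 + j1·0.5) = 1 + j0.5 → |·| ≈ 1.118, ∠ ≈ 26.57°
zero (1 + j1·0.005) = 1 + j0.005 → |·| ≈ 1, ∠ ≈ 0.29°
pole (1 + j1·1) = 1 + j1 → |·| ≈ 1.4142, ∠ ≈ 45.00°
pole (1 + j1·0.125) = 1 + j0.125 → |·| ≈ 1.0078, ∠ ≈ 7.13°
|T| = 250 · 1.118 · 1 / (1.4142 · 1.0078) ≈ 196.11
Gain = 20 log₁₀(196.11) ≈ 45.85 dB
∠T = (26.57° + 0.29°) − (45.00° + 7.13°) = -25.27°

At ω = 20 rad/s:
zero (1 + j20·0.5) = 1 + j10 → |·| ≈ 10.05, ∠ ≈ 84.29°
zero (1 + j20·0.005) = 1 + j0.1 → |·| ≈ 1.005, ∠ ≈ 5.71°
pole (1 + j20·1) = 1 + j20 → |·| ≈ 20.025, ∠ ≈ 87.14°
pole (1 + j20·0.125) = 1 + j2.5 → |·| ≈ 2.6926, ∠ ≈ 68.20°
|T| = 250 · 10.05 · 1.005 / (20.025 · 2.6926) ≈ 46.83
Gain = 20 log₁₀(46.83) ≈ 33.41 dB
∠T = (84.29° + 5.71°) − (87.14° + 68.20°) = -65.34°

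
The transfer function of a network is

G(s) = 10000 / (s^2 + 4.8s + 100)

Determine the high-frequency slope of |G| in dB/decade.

Each pole contributes −20 dB/decade at high frequency; each zero contributes +20 dB/decade.
Net: 0 zero(s) − 2 pole(s) → -40 dB/decade.

-40 dB/decade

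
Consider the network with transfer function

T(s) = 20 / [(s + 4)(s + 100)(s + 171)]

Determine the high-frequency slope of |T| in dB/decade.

-60 dB/decade

Each pole contributes −20 dB/decade at high frequency; each zero contributes +20 dB/decade.
Net: 0 zero(s) − 3 pole(s) → -60 dB/decade.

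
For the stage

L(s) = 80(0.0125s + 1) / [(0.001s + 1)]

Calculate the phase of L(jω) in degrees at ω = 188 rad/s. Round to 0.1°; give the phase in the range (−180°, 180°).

At ω = 188 rad/s:
zero (1 + j188·0.0125) = 1 + j2.35 → |·| ≈ 2.5539, ∠ ≈ 66.95°
pole (1 + j188·0.001) = 1 + j0.188 → |·| ≈ 1.0175, ∠ ≈ 10.65°
∠L = (66.95°) − (10.65°) = 56.30°

56.3°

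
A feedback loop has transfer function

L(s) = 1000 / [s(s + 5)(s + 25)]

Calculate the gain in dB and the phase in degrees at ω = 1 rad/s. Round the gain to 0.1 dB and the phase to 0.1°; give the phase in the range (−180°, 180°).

17.9 dB, -103.6°

At s = jω = j1:
pole (s+5): 5 + j1 → |·| = √(5²+1²) = √26 ≈ 5.099, ∠ = arctan(1/5) ≈ 11.31°
pole (s+25): 25 + j1 → |·| = √(25²+1²) = √626 ≈ 25.02, ∠ = arctan(1/25) ≈ 2.29°
pole at origin: |s| = 1, ∠ = 90.00° (in denominator)
|L| = 1000 / 127.58 ≈ 7.8382
Gain = 20 log₁₀(7.8382) ≈ 17.88 dB
∠L = 0.00° − 103.60° = -103.60°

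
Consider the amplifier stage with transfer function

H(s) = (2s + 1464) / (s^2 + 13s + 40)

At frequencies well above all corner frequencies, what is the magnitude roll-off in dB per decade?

-20 dB/decade

Each pole contributes −20 dB/decade at high frequency; each zero contributes +20 dB/decade.
Net: 1 zero(s) − 2 pole(s) → -20 dB/decade.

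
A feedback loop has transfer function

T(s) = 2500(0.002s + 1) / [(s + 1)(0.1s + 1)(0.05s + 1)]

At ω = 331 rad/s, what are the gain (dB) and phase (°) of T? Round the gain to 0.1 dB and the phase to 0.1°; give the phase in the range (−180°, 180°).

-35.7 dB, 128.9°

At ω = 331 rad/s:
zero (1 + j331·0.002) = 1 + j0.662 → |·| ≈ 1.1993, ∠ ≈ 33.50°
pole (1 + j331·1) = 1 + j331 → |·| ≈ 331, ∠ ≈ 89.83°
pole (1 + j331·0.1) = 1 + j33.1 → |·| ≈ 33.115, ∠ ≈ 88.27°
pole (1 + j331·0.05) = 1 + j16.55 → |·| ≈ 16.58, ∠ ≈ 86.54°
|T| = 2500 · 1.1993 / (331 · 33.115 · 16.58) ≈ 0.016498
Gain = 20 log₁₀(0.016498) ≈ -35.65 dB
∠T = (33.50°) − (89.83° + 88.27° + 86.54°) = -231.14° ≡ 128.86° (principal value)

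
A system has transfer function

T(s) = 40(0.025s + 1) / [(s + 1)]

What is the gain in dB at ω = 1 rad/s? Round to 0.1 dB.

At ω = 1 rad/s:
zero (1 + j1·0.025) = 1 + j0.025 → |·| ≈ 1.0003, ∠ ≈ 1.43°
pole (1 + j1·1) = 1 + j1 → |·| ≈ 1.4142, ∠ ≈ 45.00°
|T| = 40 · 1.0003 / (1.4142) ≈ 28.293
Gain = 20 log₁₀(28.293) ≈ 29.03 dB

29.0 dB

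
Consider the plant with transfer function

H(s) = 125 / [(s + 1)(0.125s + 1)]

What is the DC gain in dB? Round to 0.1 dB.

41.9 dB

H(0) = 125 · 1 / 1 = 125
20 log₁₀(125) ≈ 41.94 dB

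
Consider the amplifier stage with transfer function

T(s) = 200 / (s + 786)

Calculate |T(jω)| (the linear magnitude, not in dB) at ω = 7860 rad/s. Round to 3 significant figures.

0.0253

At s = jω = j7860:
pole (s+786): 786 + j7860 → |·| = √(786²+7860²) = √62397396 ≈ 7899.2, ∠ = arctan(7860/786) ≈ 84.29°
|T| = 200 / 7899.2 ≈ 0.025319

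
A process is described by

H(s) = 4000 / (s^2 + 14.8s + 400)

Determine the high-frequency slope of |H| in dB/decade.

Each pole contributes −20 dB/decade at high frequency; each zero contributes +20 dB/decade.
Net: 0 zero(s) − 2 pole(s) → -40 dB/decade.

-40 dB/decade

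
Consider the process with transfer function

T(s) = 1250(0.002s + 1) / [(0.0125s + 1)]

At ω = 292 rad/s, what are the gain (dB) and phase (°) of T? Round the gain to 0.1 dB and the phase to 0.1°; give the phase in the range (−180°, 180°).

At ω = 292 rad/s:
zero (1 + j292·0.002) = 1 + j0.584 → |·| ≈ 1.158, ∠ ≈ 30.28°
pole (1 + j292·0.0125) = 1 + j3.65 → |·| ≈ 3.7845, ∠ ≈ 74.68°
|T| = 1250 · 1.158 / (3.7845) ≈ 382.48
Gain = 20 log₁₀(382.48) ≈ 51.65 dB
∠T = (30.28°) − (74.68°) = -44.40°

51.7 dB, -44.4°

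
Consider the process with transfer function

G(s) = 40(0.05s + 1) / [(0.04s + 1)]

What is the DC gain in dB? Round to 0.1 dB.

32.0 dB

G(0) = 40 · 1 / 1 = 40
20 log₁₀(40) ≈ 32.04 dB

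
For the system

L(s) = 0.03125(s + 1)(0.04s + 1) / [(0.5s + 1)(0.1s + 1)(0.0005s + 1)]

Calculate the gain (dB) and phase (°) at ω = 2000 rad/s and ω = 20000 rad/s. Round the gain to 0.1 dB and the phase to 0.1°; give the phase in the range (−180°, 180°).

At ω = 2000 rad/s:
zero (1 + j2000·1) = 1 + j2000 → |·| ≈ 2000, ∠ ≈ 89.97°
zero (1 + j2000·0.04) = 1 + j80 → |·| ≈ 80.006, ∠ ≈ 89.28°
pole (1 + j2000·0.5) = 1 + j1000 → |·| ≈ 1000, ∠ ≈ 89.94°
pole (1 + j2000·0.1) = 1 + j200 → |·| ≈ 200, ∠ ≈ 89.71°
pole (1 + j2000·0.0005) = 1 + j1 → |·| ≈ 1.4142, ∠ ≈ 45.00°
|L| = 0.03125 · 2000 · 80.006 / (1000 · 200 · 1.4142) ≈ 0.017679
Gain = 20 log₁₀(0.017679) ≈ -35.05 dB
∠L = (89.97° + 89.28°) − (89.94° + 89.71° + 45.00°) = -45.40°

At ω = 20000 rad/s:
zero (1 + j20000·1) = 1 + j20000 → |·| ≈ 20000, ∠ ≈ 90.00°
zero (1 + j20000·0.04) = 1 + j800 → |·| ≈ 800, ∠ ≈ 89.93°
pole (1 + j20000·0.5) = 1 + j10000 → |·| ≈ 10000, ∠ ≈ 89.99°
pole (1 + j20000·0.1) = 1 + j2000 → |·| ≈ 2000, ∠ ≈ 89.97°
pole (1 + j20000·0.0005) = 1 + j10 → |·| ≈ 10.05, ∠ ≈ 84.29°
|L| = 0.03125 · 20000 · 800 / (10000 · 2000 · 10.05) ≈ 0.0024876
Gain = 20 log₁₀(0.0024876) ≈ -52.08 dB
∠L = (90.00° + 89.93°) − (89.99° + 89.97° + 84.29°) = -84.32°

ω = 2000: -35.1 dB, -45.4°; ω = 20000: -52.1 dB, -84.3°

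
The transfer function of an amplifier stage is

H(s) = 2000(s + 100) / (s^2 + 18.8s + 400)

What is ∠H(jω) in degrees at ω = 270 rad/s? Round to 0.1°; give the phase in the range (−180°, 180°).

At s = jω = j270:
zero (s+100): 100 + j270 → |·| = √(100²+270²) = √82900 ≈ 287.92, ∠ = arctan(270/100) ≈ 69.68°
quadratic: (j270)² + 18.8·j270 + 400 = -72500 + j5076 → |·| ≈ 72677, ∠ ≈ 176.00°
∠H = 69.68° − 176.00° = -106.32°

-106.3°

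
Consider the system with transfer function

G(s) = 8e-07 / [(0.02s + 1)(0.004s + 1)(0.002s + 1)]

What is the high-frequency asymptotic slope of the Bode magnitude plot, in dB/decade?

-60 dB/decade

Each pole contributes −20 dB/decade at high frequency; each zero contributes +20 dB/decade.
Net: 0 zero(s) − 3 pole(s) → -60 dB/decade.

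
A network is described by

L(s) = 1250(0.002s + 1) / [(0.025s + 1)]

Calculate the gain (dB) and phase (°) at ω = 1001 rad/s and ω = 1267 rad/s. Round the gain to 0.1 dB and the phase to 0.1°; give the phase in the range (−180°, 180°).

ω = 1001: 41.0 dB, -24.3°; ω = 1267: 40.6 dB, -19.7°

At ω = 1001 rad/s:
zero (1 + j1001·0.002) = 1 + j2.002 → |·| ≈ 2.2379, ∠ ≈ 63.46°
pole (1 + j1001·0.025) = 1 + j25.025 → |·| ≈ 25.045, ∠ ≈ 87.71°
|L| = 1250 · 2.2379 / (25.045) ≈ 111.69
Gain = 20 log₁₀(111.69) ≈ 40.96 dB
∠L = (63.46°) − (87.71°) = -24.25°

At ω = 1267 rad/s:
zero (1 + j1267·0.002) = 1 + j2.534 → |·| ≈ 2.7242, ∠ ≈ 68.46°
pole (1 + j1267·0.025) = 1 + j31.675 → |·| ≈ 31.691, ∠ ≈ 88.19°
|L| = 1250 · 2.7242 / (31.691) ≈ 107.45
Gain = 20 log₁₀(107.45) ≈ 40.62 dB
∠L = (68.46°) − (88.19°) = -19.73°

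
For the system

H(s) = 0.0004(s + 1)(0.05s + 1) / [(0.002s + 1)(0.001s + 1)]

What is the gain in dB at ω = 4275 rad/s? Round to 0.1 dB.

19.7 dB

At ω = 4275 rad/s:
zero (1 + j4275·1) = 1 + j4275 → |·| ≈ 4275, ∠ ≈ 89.99°
zero (1 + j4275·0.05) = 1 + j213.75 → |·| ≈ 213.75, ∠ ≈ 89.73°
pole (1 + j4275·0.002) = 1 + j8.55 → |·| ≈ 8.6083, ∠ ≈ 83.33°
pole (1 + j4275·0.001) = 1 + j4.275 → |·| ≈ 4.3904, ∠ ≈ 76.83°
|H| = 0.0004 · 4275 · 213.75 / (8.6083 · 4.3904) ≈ 9.6712
Gain = 20 log₁₀(9.6712) ≈ 19.71 dB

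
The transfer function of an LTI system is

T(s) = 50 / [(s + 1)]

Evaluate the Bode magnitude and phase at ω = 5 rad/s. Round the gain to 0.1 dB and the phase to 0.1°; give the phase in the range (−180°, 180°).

19.8 dB, -78.7°

At ω = 5 rad/s:
pole (1 + j5·1) = 1 + j5 → |·| ≈ 5.099, ∠ ≈ 78.69°
|T| = 50 · 1 / (5.099) ≈ 9.8058
Gain = 20 log₁₀(9.8058) ≈ 19.83 dB
∠T = (0°) − (78.69°) = -78.69°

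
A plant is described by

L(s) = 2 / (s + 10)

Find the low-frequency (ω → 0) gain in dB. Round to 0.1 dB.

L(0) = 2 / (10) = 0.2
20 log₁₀(0.2) ≈ -13.98 dB

-14.0 dB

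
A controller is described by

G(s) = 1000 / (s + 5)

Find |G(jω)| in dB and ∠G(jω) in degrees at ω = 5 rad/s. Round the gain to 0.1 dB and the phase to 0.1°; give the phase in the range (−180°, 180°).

Substitute s = j5:
Numerator: 1000 = 1000 + j0
Denominator: (j5) + 5 = 5 + j5
|N| = √(1000² + 0²) ≈ 1000, ∠N ≈ 0.00°
|D| = √(5² + 5²) ≈ 7.0711, ∠D ≈ 45.00°
|G| = 1000 / 7.0711 ≈ 141.42
Gain = 20 log₁₀(141.42) ≈ 43.01 dB
∠G = 0.00° − 45.00° = -45.00°

43.0 dB, -45.0°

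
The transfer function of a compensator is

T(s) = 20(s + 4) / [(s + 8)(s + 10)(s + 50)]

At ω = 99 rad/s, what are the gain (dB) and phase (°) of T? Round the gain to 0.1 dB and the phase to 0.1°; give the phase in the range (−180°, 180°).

At s = jω = j99:
zero (s+4): 4 + j99 → |·| = √(4²+99²) = √9817 ≈ 99.081, ∠ = arctan(99/4) ≈ 87.69°
pole (s+8): 8 + j99 → |·| = √(8²+99²) = √9865 ≈ 99.323, ∠ = arctan(99/8) ≈ 85.38°
pole (s+10): 10 + j99 → |·| = √(10²+99²) = √9901 ≈ 99.504, ∠ = arctan(99/10) ≈ 84.23°
pole (s+50): 50 + j99 → |·| = √(50²+99²) = √12301 ≈ 110.91, ∠ = arctan(99/50) ≈ 63.20°
|T| = 20 · 99.081 / 1.0961e+06 ≈ 0.0018079
Gain = 20 log₁₀(0.0018079) ≈ -54.86 dB
∠T = 87.69° − 232.81° = -145.12°

-54.9 dB, -145.1°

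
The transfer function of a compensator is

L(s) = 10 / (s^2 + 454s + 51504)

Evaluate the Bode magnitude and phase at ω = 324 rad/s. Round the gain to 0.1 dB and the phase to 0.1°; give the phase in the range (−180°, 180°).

-83.9 dB, -110.0°

Substitute s = j324:
Numerator: 10 = 10 + j0
Denominator: (j324)^2 + 454(j324) + 51504 = -53472 + j147096
|N| = √(10² + 0²) ≈ 10, ∠N ≈ 0.00°
|D| = √(53472² + 147096²) ≈ 1.5651e+05, ∠D ≈ 109.98°
|L| = 10 / 1.5651e+05 ≈ 6.3894e-05
Gain = 20 log₁₀(6.3894e-05) ≈ -83.89 dB
∠L = 0.00° − 109.98° = -109.98°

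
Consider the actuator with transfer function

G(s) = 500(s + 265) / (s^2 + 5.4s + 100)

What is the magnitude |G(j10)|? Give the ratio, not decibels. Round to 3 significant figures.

At s = jω = j10:
zero (s+265): 265 + j10 → |·| = √(265²+10²) = √70325 ≈ 265.19, ∠ = arctan(10/265) ≈ 2.16°
quadratic: (j10)² + 5.4·j10 + 100 = 0 + j54 → |·| ≈ 54, ∠ ≈ 90.00°
|G| = 500 · 265.19 / 54 ≈ 2455.5

2.46e+03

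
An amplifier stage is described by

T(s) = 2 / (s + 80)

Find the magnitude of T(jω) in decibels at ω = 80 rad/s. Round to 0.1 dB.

At s = jω = j80:
pole (s+80): 80 + j80 → |·| = √(80²+80²) = √12800 ≈ 113.14, ∠ = arctan(80/80) ≈ 45.00°
|T| = 2 / 113.14 ≈ 0.017677
Gain = 20 log₁₀(0.017677) ≈ -35.05 dB

-35.1 dB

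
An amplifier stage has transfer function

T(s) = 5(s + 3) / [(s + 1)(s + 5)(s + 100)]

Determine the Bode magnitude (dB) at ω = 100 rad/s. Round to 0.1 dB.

-69.0 dB

At s = jω = j100:
zero (s+3): 3 + j100 → |·| = √(3²+100²) = √10009 ≈ 100.04, ∠ = arctan(100/3) ≈ 88.28°
pole (s+1): 1 + j100 → |·| = √(1²+100²) = √10001 ≈ 100, ∠ = arctan(100/1) ≈ 89.43°
pole (s+5): 5 + j100 → |·| = √(5²+100²) = √10025 ≈ 100.12, ∠ = arctan(100/5) ≈ 87.14°
pole (s+100): 100 + j100 → |·| = √(100²+100²) = √20000 ≈ 141.42, ∠ = arctan(100/100) ≈ 45.00°
|T| = 5 · 100.04 / 1.4159e+06 ≈ 0.00035327
Gain = 20 log₁₀(0.00035327) ≈ -69.04 dB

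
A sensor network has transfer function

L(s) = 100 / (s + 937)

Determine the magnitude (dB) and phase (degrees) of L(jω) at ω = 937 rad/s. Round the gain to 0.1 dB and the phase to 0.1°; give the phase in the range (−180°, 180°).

-22.4 dB, -45.0°

At s = jω = j937:
pole (s+937): 937 + j937 → |·| = √(937²+937²) = √1755938 ≈ 1325.1, ∠ = arctan(937/937) ≈ 45.00°
|L| = 100 / 1325.1 ≈ 0.075466
Gain = 20 log₁₀(0.075466) ≈ -22.44 dB
∠L = 0.00° − 45.00° = -45.00°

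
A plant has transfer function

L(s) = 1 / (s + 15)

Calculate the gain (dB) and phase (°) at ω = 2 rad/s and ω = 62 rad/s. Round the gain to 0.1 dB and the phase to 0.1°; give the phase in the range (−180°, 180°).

At s = jω = j2:
pole (s+15): 15 + j2 → |·| = √(15²+2²) = √229 ≈ 15.133, ∠ = arctan(2/15) ≈ 7.59°
|L| = 1 / 15.133 ≈ 0.066081
Gain = 20 log₁₀(0.066081) ≈ -23.60 dB
∠L = 0.00° − 7.59° = -7.59°

At s = jω = j62:
pole (s+15): 15 + j62 → |·| = √(15²+62²) = √4069 ≈ 63.789, ∠ = arctan(62/15) ≈ 76.40°
|L| = 1 / 63.789 ≈ 0.015677
Gain = 20 log₁₀(0.015677) ≈ -36.09 dB
∠L = 0.00° − 76.40° = -76.40°

ω = 2: -23.6 dB, -7.6°; ω = 62: -36.1 dB, -76.4°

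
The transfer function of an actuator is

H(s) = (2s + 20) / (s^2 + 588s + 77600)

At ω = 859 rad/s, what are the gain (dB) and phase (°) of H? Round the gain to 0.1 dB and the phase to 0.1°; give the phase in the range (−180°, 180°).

-53.7 dB, -53.3°

Substitute s = j859:
Numerator: 2(j859) + 20 = 20 + j1718
Denominator: (j859)^2 + 588(j859) + 77600 = -660281 + j505092
|N| = √(20² + 1718²) ≈ 1718.1, ∠N ≈ 89.33°
|D| = √(660281² + 505092²) ≈ 8.3132e+05, ∠D ≈ 142.59°
|H| = 1718.1 / 8.3132e+05 ≈ 0.0020667
Gain = 20 log₁₀(0.0020667) ≈ -53.69 dB
∠H = 89.33° − 142.59° = -53.26°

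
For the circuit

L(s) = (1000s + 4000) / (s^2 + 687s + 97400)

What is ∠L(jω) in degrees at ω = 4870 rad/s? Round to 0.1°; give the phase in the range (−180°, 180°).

-82.0°

Substitute s = j4870:
Numerator: 1000(j4870) + 4000 = 4000 + j4870000
Denominator: (j4870)^2 + 687(j4870) + 97400 = -23619500 + j3345690
|N| = √(4000² + 4870000²) ≈ 4.87e+06, ∠N ≈ 89.95°
|D| = √(23619500² + 3345690²) ≈ 2.3855e+07, ∠D ≈ 171.94°
∠L = 89.95° − 171.94° = -81.99°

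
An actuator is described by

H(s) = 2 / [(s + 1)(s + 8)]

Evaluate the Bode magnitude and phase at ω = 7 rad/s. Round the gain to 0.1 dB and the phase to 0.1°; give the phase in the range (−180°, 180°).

At s = jω = j7:
pole (s+1): 1 + j7 → |·| = √(1²+7²) = √50 ≈ 7.0711, ∠ = arctan(7/1) ≈ 81.87°
pole (s+8): 8 + j7 → |·| = √(8²+7²) = √113 ≈ 10.63, ∠ = arctan(7/8) ≈ 41.19°
|H| = 2 / 75.166 ≈ 0.026608
Gain = 20 log₁₀(0.026608) ≈ -31.50 dB
∠H = 0.00° − 123.06° = -123.06°

-31.5 dB, -123.1°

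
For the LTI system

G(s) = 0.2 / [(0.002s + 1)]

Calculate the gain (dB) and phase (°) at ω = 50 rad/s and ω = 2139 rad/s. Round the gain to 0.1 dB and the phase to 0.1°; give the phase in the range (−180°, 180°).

At ω = 50 rad/s:
pole (1 + j50·0.002) = 1 + j0.1 → |·| ≈ 1.005, ∠ ≈ 5.71°
|G| = 0.2 · 1 / (1.005) ≈ 0.199
Gain = 20 log₁₀(0.199) ≈ -14.02 dB
∠G = (0°) − (5.71°) = -5.71°

At ω = 2139 rad/s:
pole (1 + j2139·0.002) = 1 + j4.278 → |·| ≈ 4.3933, ∠ ≈ 76.84°
|G| = 0.2 · 1 / (4.3933) ≈ 0.045524
Gain = 20 log₁₀(0.045524) ≈ -26.84 dB
∠G = (0°) − (76.84°) = -76.84°

ω = 50: -14.0 dB, -5.7°; ω = 2139: -26.8 dB, -76.8°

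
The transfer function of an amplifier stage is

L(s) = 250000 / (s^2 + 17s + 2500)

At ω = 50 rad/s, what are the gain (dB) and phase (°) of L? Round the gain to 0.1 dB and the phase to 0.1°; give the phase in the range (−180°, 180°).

At s = jω = j50:
quadratic: (j50)² + 17·j50 + 2500 = 0 + j850 → |·| ≈ 850, ∠ ≈ 90.00°
|L| = 250000 / 850 ≈ 294.12
Gain = 20 log₁₀(294.12) ≈ 49.37 dB
∠L = 0.00° − 90.00° = -90.00°

49.4 dB, -90.0°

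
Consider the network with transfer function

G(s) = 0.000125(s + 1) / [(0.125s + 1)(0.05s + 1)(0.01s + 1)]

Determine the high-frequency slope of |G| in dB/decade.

-40 dB/decade

Each pole contributes −20 dB/decade at high frequency; each zero contributes +20 dB/decade.
Net: 1 zero(s) − 3 pole(s) → -40 dB/decade.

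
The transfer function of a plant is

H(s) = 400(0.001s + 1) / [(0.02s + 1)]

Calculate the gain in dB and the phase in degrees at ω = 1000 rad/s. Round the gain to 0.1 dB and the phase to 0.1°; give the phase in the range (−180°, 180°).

At ω = 1000 rad/s:
zero (1 + j1000·0.001) = 1 + j1 → |·| ≈ 1.4142, ∠ ≈ 45.00°
pole (1 + j1000·0.02) = 1 + j20 → |·| ≈ 20.025, ∠ ≈ 87.14°
|H| = 400 · 1.4142 / (20.025) ≈ 28.249
Gain = 20 log₁₀(28.249) ≈ 29.02 dB
∠H = (45.00°) − (87.14°) = -42.14°

29.0 dB, -42.1°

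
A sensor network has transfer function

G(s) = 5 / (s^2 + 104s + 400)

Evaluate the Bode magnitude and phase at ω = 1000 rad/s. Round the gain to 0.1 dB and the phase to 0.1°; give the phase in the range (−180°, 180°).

-106.1 dB, -174.1°

Substitute s = j1000:
Numerator: 5 = 5 + j0
Denominator: (j1000)^2 + 104(j1000) + 400 = -999600 + j104000
|N| = √(5² + 0²) ≈ 5, ∠N ≈ 0.00°
|D| = √(999600² + 104000²) ≈ 1.005e+06, ∠D ≈ 174.06°
|G| = 5 / 1.005e+06 ≈ 4.9751e-06
Gain = 20 log₁₀(4.9751e-06) ≈ -106.06 dB
∠G = 0.00° − 174.06° = -174.06°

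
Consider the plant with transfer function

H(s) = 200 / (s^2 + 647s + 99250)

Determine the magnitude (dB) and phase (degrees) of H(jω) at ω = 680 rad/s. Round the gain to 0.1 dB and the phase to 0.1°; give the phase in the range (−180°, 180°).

-69.1 dB, -129.5°

Substitute s = j680:
Numerator: 200 = 200 + j0
Denominator: (j680)^2 + 647(j680) + 99250 = -363150 + j439960
|N| = √(200² + 0²) ≈ 200, ∠N ≈ 0.00°
|D| = √(363150² + 439960²) ≈ 5.7048e+05, ∠D ≈ 129.54°
|H| = 200 / 5.7048e+05 ≈ 0.00035058
Gain = 20 log₁₀(0.00035058) ≈ -69.10 dB
∠H = 0.00° − 129.54° = -129.54°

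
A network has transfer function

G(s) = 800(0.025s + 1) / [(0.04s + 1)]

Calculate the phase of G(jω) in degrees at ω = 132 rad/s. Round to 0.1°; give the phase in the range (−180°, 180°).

At ω = 132 rad/s:
zero (1 + j132·0.025) = 1 + j3.3 → |·| ≈ 3.4482, ∠ ≈ 73.14°
pole (1 + j132·0.04) = 1 + j5.28 → |·| ≈ 5.3739, ∠ ≈ 79.28°
∠G = (73.14°) − (79.28°) = -6.14°

-6.1°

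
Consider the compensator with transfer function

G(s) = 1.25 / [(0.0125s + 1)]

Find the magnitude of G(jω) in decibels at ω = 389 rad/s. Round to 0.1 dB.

-12.0 dB

At ω = 389 rad/s:
pole (1 + j389·0.0125) = 1 + j4.8625 → |·| ≈ 4.9643, ∠ ≈ 78.38°
|G| = 1.25 · 1 / (4.9643) ≈ 0.2518
Gain = 20 log₁₀(0.2518) ≈ -11.98 dB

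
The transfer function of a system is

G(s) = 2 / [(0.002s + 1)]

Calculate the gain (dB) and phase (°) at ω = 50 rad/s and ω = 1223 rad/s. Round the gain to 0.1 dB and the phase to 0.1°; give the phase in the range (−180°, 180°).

At ω = 50 rad/s:
pole (1 + j50·0.002) = 1 + j0.1 → |·| ≈ 1.005, ∠ ≈ 5.71°
|G| = 2 · 1 / (1.005) ≈ 1.99
Gain = 20 log₁₀(1.99) ≈ 5.98 dB
∠G = (0°) − (5.71°) = -5.71°

At ω = 1223 rad/s:
pole (1 + j1223·0.002) = 1 + j2.446 → |·| ≈ 2.6425, ∠ ≈ 67.76°
|G| = 2 · 1 / (2.6425) ≈ 0.75686
Gain = 20 log₁₀(0.75686) ≈ -2.42 dB
∠G = (0°) − (67.76°) = -67.76°

ω = 50: 6.0 dB, -5.7°; ω = 1223: -2.4 dB, -67.8°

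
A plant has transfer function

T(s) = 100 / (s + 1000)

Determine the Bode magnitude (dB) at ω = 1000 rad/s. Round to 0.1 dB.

-23.0 dB

Substitute s = j1000:
Numerator: 100 = 100 + j0
Denominator: (j1000) + 1000 = 1000 + j1000
|N| = √(100² + 0²) ≈ 100, ∠N ≈ 0.00°
|D| = √(1000² + 1000²) ≈ 1414.2, ∠D ≈ 45.00°
|T| = 100 / 1414.2 ≈ 0.070711
Gain = 20 log₁₀(0.070711) ≈ -23.01 dB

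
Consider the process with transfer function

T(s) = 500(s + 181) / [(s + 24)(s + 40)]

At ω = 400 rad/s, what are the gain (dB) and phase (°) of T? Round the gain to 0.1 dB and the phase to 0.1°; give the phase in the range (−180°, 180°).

At s = jω = j400:
zero (s+181): 181 + j400 → |·| = √(181²+400²) = √192761 ≈ 439.05, ∠ = arctan(400/181) ≈ 65.65°
pole (s+24): 24 + j400 → |·| = √(24²+400²) = √160576 ≈ 400.72, ∠ = arctan(400/24) ≈ 86.57°
pole (s+40): 40 + j400 → |·| = √(40²+400²) = √161600 ≈ 402, ∠ = arctan(400/40) ≈ 84.29°
|T| = 500 · 439.05 / 1.6109e+05 ≈ 1.3627
Gain = 20 log₁₀(1.3627) ≈ 2.69 dB
∠T = 65.65° − 170.86° = -105.21°

2.7 dB, -105.2°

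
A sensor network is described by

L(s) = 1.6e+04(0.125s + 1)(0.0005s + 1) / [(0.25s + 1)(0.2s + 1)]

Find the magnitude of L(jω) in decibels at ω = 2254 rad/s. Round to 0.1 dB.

28.5 dB

At ω = 2254 rad/s:
zero (1 + j2254·0.125) = 1 + j281.75 → |·| ≈ 281.75, ∠ ≈ 89.80°
zero (1 + j2254·0.0005) = 1 + j1.127 → |·| ≈ 1.5067, ∠ ≈ 48.42°
pole (1 + j2254·0.25) = 1 + j563.5 → |·| ≈ 563.5, ∠ ≈ 89.90°
pole (1 + j2254·0.2) = 1 + j450.8 → |·| ≈ 450.8, ∠ ≈ 89.87°
|L| = 1.6e+04 · 281.75 · 1.5067 / (563.5 · 450.8) ≈ 26.738
Gain = 20 log₁₀(26.738) ≈ 28.54 dB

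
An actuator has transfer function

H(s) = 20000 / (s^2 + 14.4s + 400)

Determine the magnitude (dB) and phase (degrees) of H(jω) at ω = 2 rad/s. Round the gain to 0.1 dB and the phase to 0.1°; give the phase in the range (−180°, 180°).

At s = jω = j2:
quadratic: (j2)² + 14.4·j2 + 400 = 396 + j28.8 → |·| ≈ 397.05, ∠ ≈ 4.16°
|H| = 20000 / 397.05 ≈ 50.371
Gain = 20 log₁₀(50.371) ≈ 34.04 dB
∠H = 0.00° − 4.16° = -4.16°

34.0 dB, -4.2°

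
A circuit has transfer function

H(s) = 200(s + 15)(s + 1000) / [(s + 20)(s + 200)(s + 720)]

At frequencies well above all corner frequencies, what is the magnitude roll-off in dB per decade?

-20 dB/decade

Each pole contributes −20 dB/decade at high frequency; each zero contributes +20 dB/decade.
Net: 2 zero(s) − 3 pole(s) → -20 dB/decade.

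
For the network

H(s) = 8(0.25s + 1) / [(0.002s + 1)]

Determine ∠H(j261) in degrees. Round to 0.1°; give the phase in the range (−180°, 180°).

At ω = 261 rad/s:
zero (1 + j261·0.25) = 1 + j65.25 → |·| ≈ 65.258, ∠ ≈ 89.12°
pole (1 + j261·0.002) = 1 + j0.522 → |·| ≈ 1.128, ∠ ≈ 27.56°
∠H = (89.12°) − (27.56°) = 61.56°

61.6°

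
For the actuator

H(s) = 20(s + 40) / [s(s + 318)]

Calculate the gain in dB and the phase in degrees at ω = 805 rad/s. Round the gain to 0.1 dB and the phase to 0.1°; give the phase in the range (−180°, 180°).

At s = jω = j805:
zero (s+40): 40 + j805 → |·| = √(40²+805²) = √649625 ≈ 805.99, ∠ = arctan(805/40) ≈ 87.16°
pole (s+318): 318 + j805 → |·| = √(318²+805²) = √749149 ≈ 865.53, ∠ = arctan(805/318) ≈ 68.44°
pole at origin: |s| = 805, ∠ = 90.00° (in denominator)
|H| = 20 · 805.99 / 6.9675e+05 ≈ 0.023136
Gain = 20 log₁₀(0.023136) ≈ -32.71 dB
∠H = 87.16° − 158.44° = -71.28°

-32.7 dB, -71.3°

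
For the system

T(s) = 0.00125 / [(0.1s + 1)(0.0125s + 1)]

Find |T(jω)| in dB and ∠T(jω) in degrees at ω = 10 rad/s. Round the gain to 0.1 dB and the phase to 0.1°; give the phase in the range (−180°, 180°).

-61.1 dB, -52.1°

At ω = 10 rad/s:
pole (1 + j10·0.1) = 1 + j1 → |·| ≈ 1.4142, ∠ ≈ 45.00°
pole (1 + j10·0.0125) = 1 + j0.125 → |·| ≈ 1.0078, ∠ ≈ 7.13°
|T| = 0.00125 · 1 / (1.4142 · 1.0078) ≈ 0.00087705
Gain = 20 log₁₀(0.00087705) ≈ -61.14 dB
∠T = (0°) − (45.00° + 7.13°) = -52.13°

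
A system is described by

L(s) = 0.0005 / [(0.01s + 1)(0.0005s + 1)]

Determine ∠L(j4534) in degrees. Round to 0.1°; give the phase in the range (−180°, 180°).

-154.9°

At ω = 4534 rad/s:
pole (1 + j4534·0.01) = 1 + j45.34 → |·| ≈ 45.351, ∠ ≈ 88.74°
pole (1 + j4534·0.0005) = 1 + j2.267 → |·| ≈ 2.4778, ∠ ≈ 66.20°
∠L = (0°) − (88.74° + 66.20°) = -154.94°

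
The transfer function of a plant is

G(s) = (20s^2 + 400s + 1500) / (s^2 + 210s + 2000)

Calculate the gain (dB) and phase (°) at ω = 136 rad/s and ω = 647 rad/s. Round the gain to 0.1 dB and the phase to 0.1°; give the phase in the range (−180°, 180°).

ω = 136: 21.1 dB, 51.6°; ω = 647: 25.6 dB, 16.3°

Substitute s = j136:
Numerator: 20(j136)^2 + 400(j136) + 1500 = -368420 + j54400
Denominator: (j136)^2 + 210(j136) + 2000 = -16496 + j28560
|N| = √(368420² + 54400²) ≈ 3.7241e+05, ∠N ≈ 171.60°
|D| = √(16496² + 28560²) ≈ 32982, ∠D ≈ 120.01°
|G| = 3.7241e+05 / 32982 ≈ 11.291
Gain = 20 log₁₀(11.291) ≈ 21.05 dB
∠G = 171.60° − 120.01° = 51.59°

Substitute s = j647:
Numerator: 20(j647)^2 + 400(j647) + 1500 = -8370680 + j258800
Denominator: (j647)^2 + 210(j647) + 2000 = -416609 + j135870
|N| = √(8370680² + 258800²) ≈ 8.3747e+06, ∠N ≈ 178.23°
|D| = √(416609² + 135870²) ≈ 4.3821e+05, ∠D ≈ 161.94°
|G| = 8.3747e+06 / 4.3821e+05 ≈ 19.111
Gain = 20 log₁₀(19.111) ≈ 25.63 dB
∠G = 178.23° − 161.94° = 16.29°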